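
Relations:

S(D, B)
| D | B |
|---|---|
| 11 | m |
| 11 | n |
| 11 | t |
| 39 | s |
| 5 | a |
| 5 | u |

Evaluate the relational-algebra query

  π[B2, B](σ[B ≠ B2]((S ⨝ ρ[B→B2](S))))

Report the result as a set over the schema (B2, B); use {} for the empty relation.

ρ[B→B2]: schema becomes (D, B2); tuples unchanged.
Joining S and ρ[B→B2](S) on D yields {(11, m, m), (11, m, n), (11, m, t), (11, n, m), (11, n, n), (11, n, t), (11, t, m), (11, t, n), (11, t, t), (39, s, s), (5, a, a), (5, a, u), (5, u, a), (5, u, u)}.
σ[B ≠ B2]: keep tuples satisfying B ≠ B2 → {(11, m, n), (11, m, t), (11, n, m), (11, n, t), (11, t, m), (11, t, n), (5, a, u), (5, u, a)}
Keep only column(s) B2, B: {(a, u), (m, n), (m, t), (n, m), (n, t), (t, m), (t, n), (u, a)}

{(a, u), (m, n), (m, t), (n, m), (n, t), (t, m), (t, n), (u, a)}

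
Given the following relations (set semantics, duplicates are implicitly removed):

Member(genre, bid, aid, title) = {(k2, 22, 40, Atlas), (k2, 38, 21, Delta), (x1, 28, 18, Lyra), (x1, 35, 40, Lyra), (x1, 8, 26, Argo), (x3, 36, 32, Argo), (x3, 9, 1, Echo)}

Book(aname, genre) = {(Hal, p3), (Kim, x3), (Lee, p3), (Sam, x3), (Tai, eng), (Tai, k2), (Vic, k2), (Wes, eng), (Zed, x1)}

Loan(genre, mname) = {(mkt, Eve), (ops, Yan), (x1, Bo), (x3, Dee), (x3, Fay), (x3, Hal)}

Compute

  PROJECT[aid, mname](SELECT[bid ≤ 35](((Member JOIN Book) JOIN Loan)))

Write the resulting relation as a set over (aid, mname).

{(1, Dee), (1, Fay), (1, Hal), (18, Bo), (26, Bo), (40, Bo)}

Member ⋈ Book (natural join on genre): {(k2, 22, 40, Atlas, Tai), (k2, 22, 40, Atlas, Vic), (k2, 38, 21, Delta, Tai), (k2, 38, 21, Delta, Vic), (x1, 28, 18, Lyra, Zed), (x1, 35, 40, Lyra, Zed), (x1, 8, 26, Argo, Zed), (x3, 36, 32, Argo, Kim), (x3, 36, 32, Argo, Sam), (x3, 9, 1, Echo, Kim), (x3, 9, 1, Echo, Sam)}
(Member JOIN Book) ⋈ Loan (natural join on genre): {(x1, 28, 18, Lyra, Zed, Bo), (x1, 35, 40, Lyra, Zed, Bo), (x1, 8, 26, Argo, Zed, Bo), (x3, 36, 32, Argo, Kim, Dee), (x3, 36, 32, Argo, Kim, Fay), (x3, 36, 32, Argo, Kim, Hal), (x3, 36, 32, Argo, Sam, Dee), (x3, 36, 32, Argo, Sam, Fay), (x3, 36, 32, Argo, Sam, Hal), (x3, 9, 1, Echo, Kim, Dee), (x3, 9, 1, Echo, Kim, Fay), (x3, 9, 1, Echo, Kim, Hal), (x3, 9, 1, Echo, Sam, Dee), (x3, 9, 1, Echo, Sam, Fay), (x3, 9, 1, Echo, Sam, Hal)}
Apply σ_{bid ≤ 35}; surviving tuples: {(x1, 28, 18, Lyra, Zed, Bo), (x1, 35, 40, Lyra, Zed, Bo), (x1, 8, 26, Argo, Zed, Bo), (x3, 9, 1, Echo, Kim, Dee), (x3, 9, 1, Echo, Kim, Fay), (x3, 9, 1, Echo, Kim, Hal), (x3, 9, 1, Echo, Sam, Dee), (x3, 9, 1, Echo, Sam, Fay), (x3, 9, 1, Echo, Sam, Hal)}
Keep only column(s) aid, mname (3 duplicate(s) eliminated): {(1, Dee), (1, Fay), (1, Hal), (18, Bo), (26, Bo), (40, Bo)}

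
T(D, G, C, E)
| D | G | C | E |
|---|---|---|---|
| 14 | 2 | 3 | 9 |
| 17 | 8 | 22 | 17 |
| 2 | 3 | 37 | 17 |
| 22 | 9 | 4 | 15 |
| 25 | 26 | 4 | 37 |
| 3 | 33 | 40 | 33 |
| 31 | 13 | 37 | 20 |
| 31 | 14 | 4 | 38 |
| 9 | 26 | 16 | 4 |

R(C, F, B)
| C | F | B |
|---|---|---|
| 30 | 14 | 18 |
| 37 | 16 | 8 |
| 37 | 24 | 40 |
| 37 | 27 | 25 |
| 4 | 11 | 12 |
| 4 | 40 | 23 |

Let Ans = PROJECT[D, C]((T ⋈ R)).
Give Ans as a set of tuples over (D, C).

{(2, 37), (22, 4), (25, 4), (31, 37), (31, 4)}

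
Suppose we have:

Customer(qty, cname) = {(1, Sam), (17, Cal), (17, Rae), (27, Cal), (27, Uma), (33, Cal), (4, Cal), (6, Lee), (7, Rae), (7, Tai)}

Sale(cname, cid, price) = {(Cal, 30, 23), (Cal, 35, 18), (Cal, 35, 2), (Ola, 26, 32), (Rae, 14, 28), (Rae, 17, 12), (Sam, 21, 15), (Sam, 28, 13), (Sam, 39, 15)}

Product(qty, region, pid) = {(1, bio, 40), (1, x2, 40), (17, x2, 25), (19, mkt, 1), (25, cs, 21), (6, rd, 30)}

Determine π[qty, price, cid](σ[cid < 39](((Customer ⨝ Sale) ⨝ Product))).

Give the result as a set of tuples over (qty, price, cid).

Natural join on cname: {(1, Sam, 21, 15), (1, Sam, 28, 13), (1, Sam, 39, 15), (17, Cal, 30, 23), (17, Cal, 35, 18), (17, Cal, 35, 2), (17, Rae, 14, 28), (17, Rae, 17, 12), (27, Cal, 30, 23), (27, Cal, 35, 18), (27, Cal, 35, 2), (33, Cal, 30, 23), (33, Cal, 35, 18), (33, Cal, 35, 2), (4, Cal, 30, 23), (4, Cal, 35, 18), (4, Cal, 35, 2), (7, Rae, 14, 28), (7, Rae, 17, 12)}
Natural join on qty: {(1, Sam, 21, 15, bio, 40), (1, Sam, 21, 15, x2, 40), (1, Sam, 28, 13, bio, 40), (1, Sam, 28, 13, x2, 40), (1, Sam, 39, 15, bio, 40), (1, Sam, 39, 15, x2, 40), (17, Cal, 30, 23, x2, 25), (17, Cal, 35, 18, x2, 25), (17, Cal, 35, 2, x2, 25), (17, Rae, 14, 28, x2, 25), (17, Rae, 17, 12, x2, 25)}
Filtering on cid < 39 leaves {(1, Sam, 21, 15, bio, 40), (1, Sam, 21, 15, x2, 40), (1, Sam, 28, 13, bio, 40), (1, Sam, 28, 13, x2, 40), (17, Cal, 30, 23, x2, 25), (17, Cal, 35, 18, x2, 25), (17, Cal, 35, 2, x2, 25), (17, Rae, 14, 28, x2, 25), (17, Rae, 17, 12, x2, 25)}.
π[qty, price, cid]: project onto (qty, price, cid) (2 duplicate(s) eliminated) → {(1, 13, 28), (1, 15, 21), (17, 12, 17), (17, 18, 35), (17, 2, 35), (17, 23, 30), (17, 28, 14)}

{(1, 13, 28), (1, 15, 21), (17, 12, 17), (17, 18, 35), (17, 2, 35), (17, 23, 30), (17, 28, 14)}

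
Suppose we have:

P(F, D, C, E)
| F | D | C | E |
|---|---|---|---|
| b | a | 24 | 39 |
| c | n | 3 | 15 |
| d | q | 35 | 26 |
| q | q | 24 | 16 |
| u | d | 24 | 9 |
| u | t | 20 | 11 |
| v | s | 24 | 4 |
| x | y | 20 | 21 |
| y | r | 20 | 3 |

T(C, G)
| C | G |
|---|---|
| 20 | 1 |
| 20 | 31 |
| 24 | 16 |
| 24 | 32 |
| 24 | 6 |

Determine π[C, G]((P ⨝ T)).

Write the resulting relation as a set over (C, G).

{(20, 1), (20, 31), (24, 16), (24, 32), (24, 6)}

Joining P and T on C yields {(b, a, 24, 39, 16), (b, a, 24, 39, 32), (b, a, 24, 39, 6), (q, q, 24, 16, 16), (q, q, 24, 16, 32), (q, q, 24, 16, 6), (u, d, 24, 9, 16), (u, d, 24, 9, 32), (u, d, 24, 9, 6), (u, t, 20, 11, 1), (u, t, 20, 11, 31), (v, s, 24, 4, 16), (v, s, 24, 4, 32), (v, s, 24, 4, 6), (x, y, 20, 21, 1), (x, y, 20, 21, 31), (y, r, 20, 3, 1), (y, r, 20, 3, 31)}.
π_{C, G} gives {(20, 1), (20, 31), (24, 16), (24, 32), (24, 6)} (13 duplicate(s) eliminated).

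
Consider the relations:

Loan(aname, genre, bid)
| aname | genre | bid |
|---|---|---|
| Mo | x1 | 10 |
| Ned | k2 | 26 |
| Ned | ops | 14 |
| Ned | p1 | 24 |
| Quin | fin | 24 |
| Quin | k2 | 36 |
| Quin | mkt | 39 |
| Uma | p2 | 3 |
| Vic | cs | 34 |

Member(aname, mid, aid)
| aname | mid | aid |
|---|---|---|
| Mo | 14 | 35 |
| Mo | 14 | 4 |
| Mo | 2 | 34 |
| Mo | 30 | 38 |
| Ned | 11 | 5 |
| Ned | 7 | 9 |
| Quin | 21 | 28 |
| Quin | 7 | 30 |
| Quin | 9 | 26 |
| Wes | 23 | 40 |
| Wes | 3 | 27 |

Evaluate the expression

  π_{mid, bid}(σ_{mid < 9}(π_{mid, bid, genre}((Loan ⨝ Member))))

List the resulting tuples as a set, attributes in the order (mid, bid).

Loan ⋈ Member (natural join on aname): {(Mo, x1, 10, 14, 35), (Mo, x1, 10, 14, 4), (Mo, x1, 10, 2, 34), (Mo, x1, 10, 30, 38), (Ned, k2, 26, 11, 5), (Ned, k2, 26, 7, 9), (Ned, ops, 14, 11, 5), (Ned, ops, 14, 7, 9), (Ned, p1, 24, 11, 5), (Ned, p1, 24, 7, 9), (Quin, fin, 24, 21, 28), (Quin, fin, 24, 7, 30), (Quin, fin, 24, 9, 26), (Quin, k2, 36, 21, 28), (Quin, k2, 36, 7, 30), (Quin, k2, 36, 9, 26), (Quin, mkt, 39, 21, 28), (Quin, mkt, 39, 7, 30), (Quin, mkt, 39, 9, 26)}
Projecting to mid, bid, genre (1 duplicate(s) eliminated): {(11, 14, ops), (11, 24, p1), (11, 26, k2), (14, 10, x1), (2, 10, x1), (21, 24, fin), (21, 36, k2), (21, 39, mkt), (30, 10, x1), (7, 14, ops), (7, 24, fin), (7, 24, p1), (7, 26, k2), (7, 36, k2), (7, 39, mkt), (9, 24, fin), (9, 36, k2), (9, 39, mkt)}
Apply σ_{mid < 9}; surviving tuples: {(2, 10, x1), (7, 14, ops), (7, 24, fin), (7, 24, p1), (7, 26, k2), (7, 36, k2), (7, 39, mkt)}
Projecting to mid, bid (1 duplicate(s) eliminated): {(2, 10), (7, 14), (7, 24), (7, 26), (7, 36), (7, 39)}

{(2, 10), (7, 14), (7, 24), (7, 26), (7, 36), (7, 39)}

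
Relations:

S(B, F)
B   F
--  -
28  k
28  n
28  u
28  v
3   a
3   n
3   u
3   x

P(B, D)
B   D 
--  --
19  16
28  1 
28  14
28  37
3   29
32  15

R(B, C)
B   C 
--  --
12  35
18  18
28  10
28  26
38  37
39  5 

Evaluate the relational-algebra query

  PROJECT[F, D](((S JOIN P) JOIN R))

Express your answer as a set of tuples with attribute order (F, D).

{(k, 1), (k, 14), (k, 37), (n, 1), (n, 14), (n, 37), (u, 1), (u, 14), (u, 37), (v, 1), (v, 14), (v, 37)}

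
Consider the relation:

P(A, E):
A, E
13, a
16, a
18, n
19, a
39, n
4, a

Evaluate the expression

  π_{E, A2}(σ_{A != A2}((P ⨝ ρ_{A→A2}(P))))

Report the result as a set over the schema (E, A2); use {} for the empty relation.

{(a, 13), (a, 16), (a, 19), (a, 4), (n, 18), (n, 39)}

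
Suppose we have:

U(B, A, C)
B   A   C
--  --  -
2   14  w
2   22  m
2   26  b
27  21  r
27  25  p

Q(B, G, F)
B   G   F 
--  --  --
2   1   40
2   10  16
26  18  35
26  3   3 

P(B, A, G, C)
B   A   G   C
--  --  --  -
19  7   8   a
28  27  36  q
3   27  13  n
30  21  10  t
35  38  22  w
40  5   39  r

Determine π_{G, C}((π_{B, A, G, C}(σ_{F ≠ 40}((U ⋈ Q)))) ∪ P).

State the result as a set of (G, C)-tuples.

Natural join on B: {(2, 14, w, 1, 40), (2, 14, w, 10, 16), (2, 22, m, 1, 40), (2, 22, m, 10, 16), (2, 26, b, 1, 40), (2, 26, b, 10, 16)}
Filtering on F ≠ 40 leaves {(2, 14, w, 10, 16), (2, 22, m, 10, 16), (2, 26, b, 10, 16)}.
π_{B, A, G, C} gives {(2, 14, 10, w), (2, 22, 10, m), (2, 26, 10, b)}.
Taking the union: {(19, 7, 8, a), (2, 14, 10, w), (2, 22, 10, m), (2, 26, 10, b), (28, 27, 36, q), (3, 27, 13, n), (30, 21, 10, t), (35, 38, 22, w), (40, 5, 39, r)}
π_{G, C} gives {(10, b), (10, m), (10, t), (10, w), (13, n), (22, w), (36, q), (39, r), (8, a)}.

{(10, b), (10, m), (10, t), (10, w), (13, n), (22, w), (36, q), (39, r), (8, a)}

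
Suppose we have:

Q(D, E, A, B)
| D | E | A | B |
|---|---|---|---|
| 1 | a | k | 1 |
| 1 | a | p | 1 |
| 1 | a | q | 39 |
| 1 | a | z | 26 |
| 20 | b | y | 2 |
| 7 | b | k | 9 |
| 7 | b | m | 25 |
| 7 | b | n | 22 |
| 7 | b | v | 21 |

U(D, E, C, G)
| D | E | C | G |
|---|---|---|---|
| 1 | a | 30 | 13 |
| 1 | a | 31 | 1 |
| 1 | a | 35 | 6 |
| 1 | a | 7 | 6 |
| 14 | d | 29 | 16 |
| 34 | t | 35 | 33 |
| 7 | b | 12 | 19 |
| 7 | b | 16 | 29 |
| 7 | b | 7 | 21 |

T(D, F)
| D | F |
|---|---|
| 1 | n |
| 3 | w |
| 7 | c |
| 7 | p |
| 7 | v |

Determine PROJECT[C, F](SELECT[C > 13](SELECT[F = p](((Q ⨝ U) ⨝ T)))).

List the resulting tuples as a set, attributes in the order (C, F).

{(16, p)}

Q ⋈ U (natural join on D, E): {(1, a, k, 1, 30, 13), (1, a, k, 1, 31, 1), (1, a, k, 1, 35, 6), (1, a, k, 1, 7, 6), (1, a, p, 1, 30, 13), (1, a, p, 1, 31, 1), (1, a, p, 1, 35, 6), (1, a, p, 1, 7, 6), (1, a, q, 39, 30, 13), (1, a, q, 39, 31, 1), (1, a, q, 39, 35, 6), (1, a, q, 39, 7, 6), (1, a, z, 26, 30, 13), (1, a, z, 26, 31, 1), (1, a, z, 26, 35, 6), (1, a, z, 26, 7, 6), (7, b, k, 9, 12, 19), (7, b, k, 9, 16, 29), (7, b, k, 9, 7, 21), (7, b, m, 25, 12, 19), (7, b, m, 25, 16, 29), (7, b, m, 25, 7, 21), (7, b, n, 22, 12, 19), (7, b, n, 22, 16, 29), (7, b, n, 22, 7, 21), (7, b, v, 21, 12, 19), (7, b, v, 21, 16, 29), (7, b, v, 21, 7, 21)}
(Q ⨝ U) ⋈ T (natural join on D): {(1, a, k, 1, 30, 13, n), (1, a, k, 1, 31, 1, n), (1, a, k, 1, 35, 6, n), (1, a, k, 1, 7, 6, n), (1, a, p, 1, 30, 13, n), (1, a, p, 1, 31, 1, n), (1, a, p, 1, 35, 6, n), (1, a, p, 1, 7, 6, n), (1, a, q, 39, 30, 13, n), (1, a, q, 39, 31, 1, n), (1, a, q, 39, 35, 6, n), (1, a, q, 39, 7, 6, n), (1, a, z, 26, 30, 13, n), (1, a, z, 26, 31, 1, n), (1, a, z, 26, 35, 6, n), (1, a, z, 26, 7, 6, n), (7, b, k, 9, 12, 19, c), (7, b, k, 9, 12, 19, p), (7, b, k, 9, 12, 19, v), (7, b, k, 9, 16, 29, c), (7, b, k, 9, 16, 29, p), (7, b, k, 9, 16, 29, v), (7, b, k, 9, 7, 21, c), (7, b, k, 9, 7, 21, p), (7, b, k, 9, 7, 21, v), (7, b, m, 25, 12, 19, c), (7, b, m, 25, 12, 19, p), (7, b, m, 25, 12, 19, v), (7, b, m, 25, 16, 29, c), (7, b, m, 25, 16, 29, p), (7, b, m, 25, 16, 29, v), (7, b, m, 25, 7, 21, c), (7, b, m, 25, 7, 21, p), (7, b, m, 25, 7, 21, v), (7, b, n, 22, 12, 19, c), (7, b, n, 22, 12, 19, p), (7, b, n, 22, 12, 19, v), (7, b, n, 22, 16, 29, c), (7, b, n, 22, 16, 29, p), (7, b, n, 22, 16, 29, v), (7, b, n, 22, 7, 21, c), (7, b, n, 22, 7, 21, p), (7, b, n, 22, 7, 21, v), (7, b, v, 21, 12, 19, c), (7, b, v, 21, 12, 19, p), (7, b, v, 21, 12, 19, v), (7, b, v, 21, 16, 29, c), (7, b, v, 21, 16, 29, p), (7, b, v, 21, 16, 29, v), (7, b, v, 21, 7, 21, c), (7, b, v, 21, 7, 21, p), (7, b, v, 21, 7, 21, v)}
Selection F = p: {(7, b, k, 9, 12, 19, p), (7, b, k, 9, 16, 29, p), (7, b, k, 9, 7, 21, p), (7, b, m, 25, 12, 19, p), (7, b, m, 25, 16, 29, p), (7, b, m, 25, 7, 21, p), (7, b, n, 22, 12, 19, p), (7, b, n, 22, 16, 29, p), (7, b, n, 22, 7, 21, p), (7, b, v, 21, 12, 19, p), (7, b, v, 21, 16, 29, p), (7, b, v, 21, 7, 21, p)}
Selection C > 13: {(7, b, k, 9, 16, 29, p), (7, b, m, 25, 16, 29, p), (7, b, n, 22, 16, 29, p), (7, b, v, 21, 16, 29, p)}
Keep only column(s) C, F (3 duplicate(s) eliminated): {(16, p)}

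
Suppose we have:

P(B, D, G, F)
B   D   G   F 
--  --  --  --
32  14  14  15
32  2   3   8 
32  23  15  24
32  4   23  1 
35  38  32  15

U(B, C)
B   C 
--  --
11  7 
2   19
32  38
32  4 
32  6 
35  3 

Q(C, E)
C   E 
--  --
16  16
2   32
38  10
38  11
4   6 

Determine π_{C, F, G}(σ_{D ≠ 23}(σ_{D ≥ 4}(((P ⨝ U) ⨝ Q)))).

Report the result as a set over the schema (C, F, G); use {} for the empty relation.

{(38, 1, 23), (38, 15, 14), (4, 1, 23), (4, 15, 14)}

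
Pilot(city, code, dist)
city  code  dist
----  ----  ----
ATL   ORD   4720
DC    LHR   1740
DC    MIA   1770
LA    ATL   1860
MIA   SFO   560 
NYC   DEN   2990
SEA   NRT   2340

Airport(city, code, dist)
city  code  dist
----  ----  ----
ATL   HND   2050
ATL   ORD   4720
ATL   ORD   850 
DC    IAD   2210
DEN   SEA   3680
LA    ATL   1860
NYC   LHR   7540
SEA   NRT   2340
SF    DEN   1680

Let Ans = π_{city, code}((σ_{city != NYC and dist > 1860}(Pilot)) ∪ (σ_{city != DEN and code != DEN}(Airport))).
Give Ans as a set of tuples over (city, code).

{(ATL, HND), (ATL, ORD), (DC, IAD), (LA, ATL), (NYC, LHR), (SEA, NRT)}

Selection city != NYC and dist > 1860: {(ATL, ORD, 4720), (SEA, NRT, 2340)}
Selection city != DEN and code != DEN: {(ATL, HND, 2050), (ATL, ORD, 4720), (ATL, ORD, 850), (DC, IAD, 2210), (LA, ATL, 1860), (NYC, LHR, 7540), (SEA, NRT, 2340)}
Set union of the two operands is {(ATL, HND, 2050), (ATL, ORD, 4720), (ATL, ORD, 850), (DC, IAD, 2210), (LA, ATL, 1860), (NYC, LHR, 7540), (SEA, NRT, 2340)}.
π[city, code]: project onto (city, code) (1 duplicate(s) eliminated) → {(ATL, HND), (ATL, ORD), (DC, IAD), (LA, ATL), (NYC, LHR), (SEA, NRT)}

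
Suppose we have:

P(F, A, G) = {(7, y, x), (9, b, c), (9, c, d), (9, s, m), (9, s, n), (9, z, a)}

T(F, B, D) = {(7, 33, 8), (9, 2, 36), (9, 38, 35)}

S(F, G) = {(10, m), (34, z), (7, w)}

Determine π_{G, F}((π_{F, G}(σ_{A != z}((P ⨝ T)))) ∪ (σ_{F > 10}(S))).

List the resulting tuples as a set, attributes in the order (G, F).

{(c, 9), (d, 9), (m, 9), (n, 9), (x, 7), (z, 34)}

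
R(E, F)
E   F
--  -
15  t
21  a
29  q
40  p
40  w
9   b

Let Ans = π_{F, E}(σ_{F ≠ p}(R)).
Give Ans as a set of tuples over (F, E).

{(a, 21), (b, 9), (q, 29), (t, 15), (w, 40)}

Selection F ≠ p: {(15, t), (21, a), (29, q), (40, w), (9, b)}
π_{F, E} gives {(a, 21), (b, 9), (q, 29), (t, 15), (w, 40)}.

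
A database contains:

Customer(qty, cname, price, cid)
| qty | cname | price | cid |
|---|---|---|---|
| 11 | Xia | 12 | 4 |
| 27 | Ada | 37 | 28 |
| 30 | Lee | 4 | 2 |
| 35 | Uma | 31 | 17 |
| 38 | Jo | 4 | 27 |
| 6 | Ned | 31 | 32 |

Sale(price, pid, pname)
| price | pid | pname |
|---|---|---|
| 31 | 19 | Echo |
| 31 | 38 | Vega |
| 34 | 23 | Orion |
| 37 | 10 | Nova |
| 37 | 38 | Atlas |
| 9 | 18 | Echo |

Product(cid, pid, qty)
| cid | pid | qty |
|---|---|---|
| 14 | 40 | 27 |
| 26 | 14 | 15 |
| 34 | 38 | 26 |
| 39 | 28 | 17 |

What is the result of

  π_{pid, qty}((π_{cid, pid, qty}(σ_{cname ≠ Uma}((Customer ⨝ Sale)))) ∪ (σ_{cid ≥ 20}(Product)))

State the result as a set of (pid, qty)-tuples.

Customer ⋈ Sale (natural join on price): {(27, Ada, 37, 28, 10, Nova), (27, Ada, 37, 28, 38, Atlas), (35, Uma, 31, 17, 19, Echo), (35, Uma, 31, 17, 38, Vega), (6, Ned, 31, 32, 19, Echo), (6, Ned, 31, 32, 38, Vega)}
Selection cname ≠ Uma: {(27, Ada, 37, 28, 10, Nova), (27, Ada, 37, 28, 38, Atlas), (6, Ned, 31, 32, 19, Echo), (6, Ned, 31, 32, 38, Vega)}
π[cid, pid, qty]: project onto (cid, pid, qty) → {(28, 10, 27), (28, 38, 27), (32, 19, 6), (32, 38, 6)}
Selection cid ≥ 20: {(26, 14, 15), (34, 38, 26), (39, 28, 17)}
Union: {(28, 10, 27), (28, 38, 27), (32, 19, 6), (32, 38, 6)} with {(26, 14, 15), (34, 38, 26), (39, 28, 17)} → {(26, 14, 15), (28, 10, 27), (28, 38, 27), (32, 19, 6), (32, 38, 6), (34, 38, 26), (39, 28, 17)}
π[pid, qty]: project onto (pid, qty) → {(10, 27), (14, 15), (19, 6), (28, 17), (38, 26), (38, 27), (38, 6)}

{(10, 27), (14, 15), (19, 6), (28, 17), (38, 26), (38, 27), (38, 6)}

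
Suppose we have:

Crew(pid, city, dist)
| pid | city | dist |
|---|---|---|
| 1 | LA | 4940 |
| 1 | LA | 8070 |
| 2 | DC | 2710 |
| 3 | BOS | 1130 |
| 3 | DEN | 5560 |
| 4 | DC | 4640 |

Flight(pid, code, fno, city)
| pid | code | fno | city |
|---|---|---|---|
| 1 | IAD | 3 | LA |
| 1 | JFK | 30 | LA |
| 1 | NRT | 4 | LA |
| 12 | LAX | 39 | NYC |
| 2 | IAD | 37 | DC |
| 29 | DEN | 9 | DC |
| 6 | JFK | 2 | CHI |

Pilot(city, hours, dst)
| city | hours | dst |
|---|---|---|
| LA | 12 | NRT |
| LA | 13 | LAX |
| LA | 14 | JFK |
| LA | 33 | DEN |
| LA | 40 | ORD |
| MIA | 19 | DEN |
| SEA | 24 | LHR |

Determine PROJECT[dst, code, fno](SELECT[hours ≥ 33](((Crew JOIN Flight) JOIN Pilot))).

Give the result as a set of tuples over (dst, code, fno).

{(DEN, IAD, 3), (DEN, JFK, 30), (DEN, NRT, 4), (ORD, IAD, 3), (ORD, JFK, 30), (ORD, NRT, 4)}

Crew ⋈ Flight (natural join on pid, city): {(1, LA, 4940, IAD, 3), (1, LA, 4940, JFK, 30), (1, LA, 4940, NRT, 4), (1, LA, 8070, IAD, 3), (1, LA, 8070, JFK, 30), (1, LA, 8070, NRT, 4), (2, DC, 2710, IAD, 37)}
(Crew JOIN Flight) ⋈ Pilot (natural join on city): {(1, LA, 4940, IAD, 3, 12, NRT), (1, LA, 4940, IAD, 3, 13, LAX), (1, LA, 4940, IAD, 3, 14, JFK), (1, LA, 4940, IAD, 3, 33, DEN), (1, LA, 4940, IAD, 3, 40, ORD), (1, LA, 4940, JFK, 30, 12, NRT), (1, LA, 4940, JFK, 30, 13, LAX), (1, LA, 4940, JFK, 30, 14, JFK), (1, LA, 4940, JFK, 30, 33, DEN), (1, LA, 4940, JFK, 30, 40, ORD), (1, LA, 4940, NRT, 4, 12, NRT), (1, LA, 4940, NRT, 4, 13, LAX), (1, LA, 4940, NRT, 4, 14, JFK), (1, LA, 4940, NRT, 4, 33, DEN), (1, LA, 4940, NRT, 4, 40, ORD), (1, LA, 8070, IAD, 3, 12, NRT), (1, LA, 8070, IAD, 3, 13, LAX), (1, LA, 8070, IAD, 3, 14, JFK), (1, LA, 8070, IAD, 3, 33, DEN), (1, LA, 8070, IAD, 3, 40, ORD), (1, LA, 8070, JFK, 30, 12, NRT), (1, LA, 8070, JFK, 30, 13, LAX), (1, LA, 8070, JFK, 30, 14, JFK), (1, LA, 8070, JFK, 30, 33, DEN), (1, LA, 8070, JFK, 30, 40, ORD), (1, LA, 8070, NRT, 4, 12, NRT), (1, LA, 8070, NRT, 4, 13, LAX), (1, LA, 8070, NRT, 4, 14, JFK), (1, LA, 8070, NRT, 4, 33, DEN), (1, LA, 8070, NRT, 4, 40, ORD)}
σ[hours ≥ 33]: keep tuples satisfying hours ≥ 33 → {(1, LA, 4940, IAD, 3, 33, DEN), (1, LA, 4940, IAD, 3, 40, ORD), (1, LA, 4940, JFK, 30, 33, DEN), (1, LA, 4940, JFK, 30, 40, ORD), (1, LA, 4940, NRT, 4, 33, DEN), (1, LA, 4940, NRT, 4, 40, ORD), (1, LA, 8070, IAD, 3, 33, DEN), (1, LA, 8070, IAD, 3, 40, ORD), (1, LA, 8070, JFK, 30, 33, DEN), (1, LA, 8070, JFK, 30, 40, ORD), (1, LA, 8070, NRT, 4, 33, DEN), (1, LA, 8070, NRT, 4, 40, ORD)}
Projecting to dst, code, fno (6 duplicate(s) eliminated): {(DEN, IAD, 3), (DEN, JFK, 30), (DEN, NRT, 4), (ORD, IAD, 3), (ORD, JFK, 30), (ORD, NRT, 4)}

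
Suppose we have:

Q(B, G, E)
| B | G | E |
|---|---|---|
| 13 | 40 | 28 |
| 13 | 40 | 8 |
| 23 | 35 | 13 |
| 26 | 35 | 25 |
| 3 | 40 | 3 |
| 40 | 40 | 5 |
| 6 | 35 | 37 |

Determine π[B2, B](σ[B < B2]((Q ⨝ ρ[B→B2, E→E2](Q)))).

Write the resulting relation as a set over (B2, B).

ρ[B→B2, E→E2]: schema becomes (B2, G, E2); tuples unchanged.
Q ⋈ ρ[B→B2, E→E2](Q) (natural join on G): {(13, 40, 28, 13, 28), (13, 40, 28, 13, 8), (13, 40, 28, 3, 3), (13, 40, 28, 40, 5), (13, 40, 8, 13, 28), (13, 40, 8, 13, 8), (13, 40, 8, 3, 3), (13, 40, 8, 40, 5), (23, 35, 13, 23, 13), (23, 35, 13, 26, 25), (23, 35, 13, 6, 37), (26, 35, 25, 23, 13), (26, 35, 25, 26, 25), (26, 35, 25, 6, 37), (3, 40, 3, 13, 28), (3, 40, 3, 13, 8), (3, 40, 3, 3, 3), (3, 40, 3, 40, 5), (40, 40, 5, 13, 28), (40, 40, 5, 13, 8), (40, 40, 5, 3, 3), (40, 40, 5, 40, 5), (6, 35, 37, 23, 13), (6, 35, 37, 26, 25), (6, 35, 37, 6, 37)}
σ[B < B2]: keep tuples satisfying B < B2 → {(13, 40, 28, 40, 5), (13, 40, 8, 40, 5), (23, 35, 13, 26, 25), (3, 40, 3, 13, 28), (3, 40, 3, 13, 8), (3, 40, 3, 40, 5), (6, 35, 37, 23, 13), (6, 35, 37, 26, 25)}
Projecting to B2, B (2 duplicate(s) eliminated): {(13, 3), (23, 6), (26, 23), (26, 6), (40, 13), (40, 3)}

{(13, 3), (23, 6), (26, 23), (26, 6), (40, 13), (40, 3)}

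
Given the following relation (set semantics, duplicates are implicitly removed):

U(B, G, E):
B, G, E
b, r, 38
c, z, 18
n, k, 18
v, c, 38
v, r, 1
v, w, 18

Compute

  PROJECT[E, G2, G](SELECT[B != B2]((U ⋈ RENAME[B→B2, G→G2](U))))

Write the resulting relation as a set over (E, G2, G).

{(18, k, w), (18, k, z), (18, w, k), (18, w, z), (18, z, k), (18, z, w), (38, c, r), (38, r, c)}

ρ[B→B2, G→G2]: schema becomes (B2, G2, E); tuples unchanged.
Natural join on E: {(b, r, 38, b, r), (b, r, 38, v, c), (c, z, 18, c, z), (c, z, 18, n, k), (c, z, 18, v, w), (n, k, 18, c, z), (n, k, 18, n, k), (n, k, 18, v, w), (v, c, 38, b, r), (v, c, 38, v, c), (v, r, 1, v, r), (v, w, 18, c, z), (v, w, 18, n, k), (v, w, 18, v, w)}
Apply σ_{B != B2}; surviving tuples: {(b, r, 38, v, c), (c, z, 18, n, k), (c, z, 18, v, w), (n, k, 18, c, z), (n, k, 18, v, w), (v, c, 38, b, r), (v, w, 18, c, z), (v, w, 18, n, k)}
Keep only column(s) E, G2, G: {(18, k, w), (18, k, z), (18, w, k), (18, w, z), (18, z, k), (18, z, w), (38, c, r), (38, r, c)}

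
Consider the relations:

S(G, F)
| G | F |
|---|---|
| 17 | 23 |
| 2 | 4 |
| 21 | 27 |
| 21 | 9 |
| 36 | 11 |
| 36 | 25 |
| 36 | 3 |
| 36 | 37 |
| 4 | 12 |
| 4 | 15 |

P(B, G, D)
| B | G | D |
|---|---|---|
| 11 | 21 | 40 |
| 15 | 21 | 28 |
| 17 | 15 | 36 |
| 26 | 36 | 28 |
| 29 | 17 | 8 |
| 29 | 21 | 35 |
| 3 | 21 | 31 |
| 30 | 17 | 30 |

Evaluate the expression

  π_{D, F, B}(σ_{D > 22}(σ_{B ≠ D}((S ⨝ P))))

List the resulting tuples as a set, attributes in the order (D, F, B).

{(28, 11, 26), (28, 25, 26), (28, 27, 15), (28, 3, 26), (28, 37, 26), (28, 9, 15), (31, 27, 3), (31, 9, 3), (35, 27, 29), (35, 9, 29), (40, 27, 11), (40, 9, 11)}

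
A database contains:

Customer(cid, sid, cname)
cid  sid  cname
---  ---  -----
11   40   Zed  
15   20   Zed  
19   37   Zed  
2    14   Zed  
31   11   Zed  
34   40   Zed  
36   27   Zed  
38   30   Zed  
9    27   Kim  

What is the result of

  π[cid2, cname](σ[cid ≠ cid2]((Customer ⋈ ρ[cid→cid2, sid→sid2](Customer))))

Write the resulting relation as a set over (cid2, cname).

{(11, Zed), (15, Zed), (19, Zed), (2, Zed), (31, Zed), (34, Zed), (36, Zed), (38, Zed)}

ρ[cid→cid2, sid→sid2]: schema becomes (cid2, sid2, cname); tuples unchanged.
Natural join on cname: {(11, 40, Zed, 11, 40), (11, 40, Zed, 15, 20), (11, 40, Zed, 19, 37), (11, 40, Zed, 2, 14), (11, 40, Zed, 31, 11), (11, 40, Zed, 34, 40), (11, 40, Zed, 36, 27), (11, 40, Zed, 38, 30), (15, 20, Zed, 11, 40), (15, 20, Zed, 15, 20), (15, 20, Zed, 19, 37), (15, 20, Zed, 2, 14), (15, 20, Zed, 31, 11), (15, 20, Zed, 34, 40), (15, 20, Zed, 36, 27), (15, 20, Zed, 38, 30), (19, 37, Zed, 11, 40), (19, 37, Zed, 15, 20), (19, 37, Zed, 19, 37), (19, 37, Zed, 2, 14), (19, 37, Zed, 31, 11), (19, 37, Zed, 34, 40), (19, 37, Zed, 36, 27), (19, 37, Zed, 38, 30), (2, 14, Zed, 11, 40), (2, 14, Zed, 15, 20), (2, 14, Zed, 19, 37), (2, 14, Zed, 2, 14), (2, 14, Zed, 31, 11), (2, 14, Zed, 34, 40), (2, 14, Zed, 36, 27), (2, 14, Zed, 38, 30), (31, 11, Zed, 11, 40), (31, 11, Zed, 15, 20), (31, 11, Zed, 19, 37), (31, 11, Zed, 2, 14), (31, 11, Zed, 31, 11), (31, 11, Zed, 34, 40), (31, 11, Zed, 36, 27), (31, 11, Zed, 38, 30), (34, 40, Zed, 11, 40), (34, 40, Zed, 15, 20), (34, 40, Zed, 19, 37), (34, 40, Zed, 2, 14), (34, 40, Zed, 31, 11), (34, 40, Zed, 34, 40), (34, 40, Zed, 36, 27), (34, 40, Zed, 38, 30), (36, 27, Zed, 11, 40), (36, 27, Zed, 15, 20), (36, 27, Zed, 19, 37), (36, 27, Zed, 2, 14), (36, 27, Zed, 31, 11), (36, 27, Zed, 34, 40), (36, 27, Zed, 36, 27), (36, 27, Zed, 38, 30), (38, 30, Zed, 11, 40), (38, 30, Zed, 15, 20), (38, 30, Zed, 19, 37), (38, 30, Zed, 2, 14), (38, 30, Zed, 31, 11), (38, 30, Zed, 34, 40), (38, 30, Zed, 36, 27), (38, 30, Zed, 38, 30), (9, 27, Kim, 9, 27)}
Apply σ_{cid ≠ cid2}; surviving tuples: {(11, 40, Zed, 15, 20), (11, 40, Zed, 19, 37), (11, 40, Zed, 2, 14), (11, 40, Zed, 31, 11), (11, 40, Zed, 34, 40), (11, 40, Zed, 36, 27), (11, 40, Zed, 38, 30), (15, 20, Zed, 11, 40), (15, 20, Zed, 19, 37), (15, 20, Zed, 2, 14), (15, 20, Zed, 31, 11), (15, 20, Zed, 34, 40), (15, 20, Zed, 36, 27), (15, 20, Zed, 38, 30), (19, 37, Zed, 11, 40), (19, 37, Zed, 15, 20), (19, 37, Zed, 2, 14), (19, 37, Zed, 31, 11), (19, 37, Zed, 34, 40), (19, 37, Zed, 36, 27), (19, 37, Zed, 38, 30), (2, 14, Zed, 11, 40), (2, 14, Zed, 15, 20), (2, 14, Zed, 19, 37), (2, 14, Zed, 31, 11), (2, 14, Zed, 34, 40), (2, 14, Zed, 36, 27), (2, 14, Zed, 38, 30), (31, 11, Zed, 11, 40), (31, 11, Zed, 15, 20), (31, 11, Zed, 19, 37), (31, 11, Zed, 2, 14), (31, 11, Zed, 34, 40), (31, 11, Zed, 36, 27), (31, 11, Zed, 38, 30), (34, 40, Zed, 11, 40), (34, 40, Zed, 15, 20), (34, 40, Zed, 19, 37), (34, 40, Zed, 2, 14), (34, 40, Zed, 31, 11), (34, 40, Zed, 36, 27), (34, 40, Zed, 38, 30), (36, 27, Zed, 11, 40), (36, 27, Zed, 15, 20), (36, 27, Zed, 19, 37), (36, 27, Zed, 2, 14), (36, 27, Zed, 31, 11), (36, 27, Zed, 34, 40), (36, 27, Zed, 38, 30), (38, 30, Zed, 11, 40), (38, 30, Zed, 15, 20), (38, 30, Zed, 19, 37), (38, 30, Zed, 2, 14), (38, 30, Zed, 31, 11), (38, 30, Zed, 34, 40), (38, 30, Zed, 36, 27)}
Keep only column(s) cid2, cname (48 duplicate(s) eliminated): {(11, Zed), (15, Zed), (19, Zed), (2, Zed), (31, Zed), (34, Zed), (36, Zed), (38, Zed)}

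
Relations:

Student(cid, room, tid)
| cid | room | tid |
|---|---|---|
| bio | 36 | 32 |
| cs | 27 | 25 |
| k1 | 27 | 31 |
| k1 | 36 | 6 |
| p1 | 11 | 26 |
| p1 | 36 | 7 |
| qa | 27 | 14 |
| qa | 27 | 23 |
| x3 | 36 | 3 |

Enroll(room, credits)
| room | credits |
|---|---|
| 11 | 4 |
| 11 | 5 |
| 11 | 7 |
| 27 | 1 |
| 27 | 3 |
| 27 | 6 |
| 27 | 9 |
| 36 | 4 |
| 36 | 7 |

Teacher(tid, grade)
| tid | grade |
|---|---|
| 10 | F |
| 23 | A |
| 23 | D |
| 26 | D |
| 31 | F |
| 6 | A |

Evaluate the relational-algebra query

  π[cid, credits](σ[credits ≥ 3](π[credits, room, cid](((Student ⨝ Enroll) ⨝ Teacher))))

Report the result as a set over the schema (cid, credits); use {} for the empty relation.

Student ⋈ Enroll (natural join on room): {(bio, 36, 32, 4), (bio, 36, 32, 7), (cs, 27, 25, 1), (cs, 27, 25, 3), (cs, 27, 25, 6), (cs, 27, 25, 9), (k1, 27, 31, 1), (k1, 27, 31, 3), (k1, 27, 31, 6), (k1, 27, 31, 9), (k1, 36, 6, 4), (k1, 36, 6, 7), (p1, 11, 26, 4), (p1, 11, 26, 5), (p1, 11, 26, 7), (p1, 36, 7, 4), (p1, 36, 7, 7), (qa, 27, 14, 1), (qa, 27, 14, 3), (qa, 27, 14, 6), (qa, 27, 14, 9), (qa, 27, 23, 1), (qa, 27, 23, 3), (qa, 27, 23, 6), (qa, 27, 23, 9), (x3, 36, 3, 4), (x3, 36, 3, 7)}
(Student ⨝ Enroll) ⋈ Teacher (natural join on tid): {(k1, 27, 31, 1, F), (k1, 27, 31, 3, F), (k1, 27, 31, 6, F), (k1, 27, 31, 9, F), (k1, 36, 6, 4, A), (k1, 36, 6, 7, A), (p1, 11, 26, 4, D), (p1, 11, 26, 5, D), (p1, 11, 26, 7, D), (qa, 27, 23, 1, A), (qa, 27, 23, 1, D), (qa, 27, 23, 3, A), (qa, 27, 23, 3, D), (qa, 27, 23, 6, A), (qa, 27, 23, 6, D), (qa, 27, 23, 9, A), (qa, 27, 23, 9, D)}
Projecting to credits, room, cid (4 duplicate(s) eliminated): {(1, 27, k1), (1, 27, qa), (3, 27, k1), (3, 27, qa), (4, 11, p1), (4, 36, k1), (5, 11, p1), (6, 27, k1), (6, 27, qa), (7, 11, p1), (7, 36, k1), (9, 27, k1), (9, 27, qa)}
Apply σ_{credits ≥ 3}; surviving tuples: {(3, 27, k1), (3, 27, qa), (4, 11, p1), (4, 36, k1), (5, 11, p1), (6, 27, k1), (6, 27, qa), (7, 11, p1), (7, 36, k1), (9, 27, k1), (9, 27, qa)}
Projecting to cid, credits: {(k1, 3), (k1, 4), (k1, 6), (k1, 7), (k1, 9), (p1, 4), (p1, 5), (p1, 7), (qa, 3), (qa, 6), (qa, 9)}

{(k1, 3), (k1, 4), (k1, 6), (k1, 7), (k1, 9), (p1, 4), (p1, 5), (p1, 7), (qa, 3), (qa, 6), (qa, 9)}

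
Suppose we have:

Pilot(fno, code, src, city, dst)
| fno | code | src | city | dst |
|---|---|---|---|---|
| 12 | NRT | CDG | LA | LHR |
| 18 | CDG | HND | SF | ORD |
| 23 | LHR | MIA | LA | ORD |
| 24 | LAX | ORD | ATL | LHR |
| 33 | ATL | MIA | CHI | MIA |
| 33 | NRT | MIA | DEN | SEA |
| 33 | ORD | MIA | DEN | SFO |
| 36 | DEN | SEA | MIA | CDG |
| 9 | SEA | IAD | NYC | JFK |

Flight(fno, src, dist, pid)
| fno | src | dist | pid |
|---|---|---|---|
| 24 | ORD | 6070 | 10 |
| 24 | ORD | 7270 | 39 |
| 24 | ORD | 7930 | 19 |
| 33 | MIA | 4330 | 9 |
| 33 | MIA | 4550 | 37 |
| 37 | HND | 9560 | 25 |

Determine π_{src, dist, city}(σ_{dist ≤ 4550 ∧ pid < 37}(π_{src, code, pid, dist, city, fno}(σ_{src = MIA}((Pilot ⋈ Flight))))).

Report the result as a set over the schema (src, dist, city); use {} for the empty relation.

Joining Pilot and Flight on fno, src yields {(24, LAX, ORD, ATL, LHR, 6070, 10), (24, LAX, ORD, ATL, LHR, 7270, 39), (24, LAX, ORD, ATL, LHR, 7930, 19), (33, ATL, MIA, CHI, MIA, 4330, 9), (33, ATL, MIA, CHI, MIA, 4550, 37), (33, NRT, MIA, DEN, SEA, 4330, 9), (33, NRT, MIA, DEN, SEA, 4550, 37), (33, ORD, MIA, DEN, SFO, 4330, 9), (33, ORD, MIA, DEN, SFO, 4550, 37)}.
Selection src = MIA: {(33, ATL, MIA, CHI, MIA, 4330, 9), (33, ATL, MIA, CHI, MIA, 4550, 37), (33, NRT, MIA, DEN, SEA, 4330, 9), (33, NRT, MIA, DEN, SEA, 4550, 37), (33, ORD, MIA, DEN, SFO, 4330, 9), (33, ORD, MIA, DEN, SFO, 4550, 37)}
π_{src, code, pid, dist, city, fno} gives {(MIA, ATL, 37, 4550, CHI, 33), (MIA, ATL, 9, 4330, CHI, 33), (MIA, NRT, 37, 4550, DEN, 33), (MIA, NRT, 9, 4330, DEN, 33), (MIA, ORD, 37, 4550, DEN, 33), (MIA, ORD, 9, 4330, DEN, 33)}.
Selection dist ≤ 4550 ∧ pid < 37: {(MIA, ATL, 9, 4330, CHI, 33), (MIA, NRT, 9, 4330, DEN, 33), (MIA, ORD, 9, 4330, DEN, 33)}
π_{src, dist, city} gives {(MIA, 4330, CHI), (MIA, 4330, DEN)} (1 duplicate(s) eliminated).

{(MIA, 4330, CHI), (MIA, 4330, DEN)}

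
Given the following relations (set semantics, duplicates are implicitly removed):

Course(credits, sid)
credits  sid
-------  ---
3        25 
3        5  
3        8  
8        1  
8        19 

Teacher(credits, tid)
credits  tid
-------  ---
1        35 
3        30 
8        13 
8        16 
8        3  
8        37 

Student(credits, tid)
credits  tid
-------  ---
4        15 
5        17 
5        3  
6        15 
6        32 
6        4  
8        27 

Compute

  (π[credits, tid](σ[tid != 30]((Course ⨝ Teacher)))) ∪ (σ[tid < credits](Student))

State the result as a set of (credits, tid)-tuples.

{(5, 3), (6, 4), (8, 13), (8, 16), (8, 3), (8, 37)}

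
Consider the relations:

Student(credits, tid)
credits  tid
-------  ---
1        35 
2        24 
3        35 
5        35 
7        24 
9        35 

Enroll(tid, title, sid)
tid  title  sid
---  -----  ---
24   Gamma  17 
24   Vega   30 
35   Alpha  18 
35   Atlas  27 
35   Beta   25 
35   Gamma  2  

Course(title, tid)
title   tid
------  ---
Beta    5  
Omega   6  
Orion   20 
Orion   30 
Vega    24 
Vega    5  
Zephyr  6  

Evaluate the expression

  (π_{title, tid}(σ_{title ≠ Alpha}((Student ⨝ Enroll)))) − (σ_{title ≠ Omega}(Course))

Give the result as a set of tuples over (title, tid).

{(Atlas, 35), (Beta, 35), (Gamma, 24), (Gamma, 35)}

Natural join on tid: {(1, 35, Alpha, 18), (1, 35, Atlas, 27), (1, 35, Beta, 25), (1, 35, Gamma, 2), (2, 24, Gamma, 17), (2, 24, Vega, 30), (3, 35, Alpha, 18), (3, 35, Atlas, 27), (3, 35, Beta, 25), (3, 35, Gamma, 2), (5, 35, Alpha, 18), (5, 35, Atlas, 27), (5, 35, Beta, 25), (5, 35, Gamma, 2), (7, 24, Gamma, 17), (7, 24, Vega, 30), (9, 35, Alpha, 18), (9, 35, Atlas, 27), (9, 35, Beta, 25), (9, 35, Gamma, 2)}
Apply σ_{title ≠ Alpha}; surviving tuples: {(1, 35, Atlas, 27), (1, 35, Beta, 25), (1, 35, Gamma, 2), (2, 24, Gamma, 17), (2, 24, Vega, 30), (3, 35, Atlas, 27), (3, 35, Beta, 25), (3, 35, Gamma, 2), (5, 35, Atlas, 27), (5, 35, Beta, 25), (5, 35, Gamma, 2), (7, 24, Gamma, 17), (7, 24, Vega, 30), (9, 35, Atlas, 27), (9, 35, Beta, 25), (9, 35, Gamma, 2)}
π_{title, tid} gives {(Atlas, 35), (Beta, 35), (Gamma, 24), (Gamma, 35), (Vega, 24)} (11 duplicate(s) eliminated).
Apply σ_{title ≠ Omega}; surviving tuples: {(Beta, 5), (Orion, 20), (Orion, 30), (Vega, 24), (Vega, 5), (Zephyr, 6)}
Taking the difference: {(Atlas, 35), (Beta, 35), (Gamma, 24), (Gamma, 35)}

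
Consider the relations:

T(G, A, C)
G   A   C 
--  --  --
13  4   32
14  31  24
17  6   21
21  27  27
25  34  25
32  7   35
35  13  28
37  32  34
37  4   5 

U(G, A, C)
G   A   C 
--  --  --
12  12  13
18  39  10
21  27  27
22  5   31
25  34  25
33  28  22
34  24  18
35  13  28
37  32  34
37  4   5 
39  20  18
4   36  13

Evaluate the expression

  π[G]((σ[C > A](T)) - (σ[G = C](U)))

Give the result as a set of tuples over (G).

{13, 17, 32, 35, 37}

σ[C > A]: keep tuples satisfying C > A → {(13, 4, 32), (17, 6, 21), (32, 7, 35), (35, 13, 28), (37, 32, 34), (37, 4, 5)}
σ[G = C]: keep tuples satisfying G = C → {(25, 34, 25)}
Taking the difference: {(13, 4, 32), (17, 6, 21), (32, 7, 35), (35, 13, 28), (37, 32, 34), (37, 4, 5)}
π_{G} gives {13, 17, 32, 35, 37} (1 duplicate(s) eliminated).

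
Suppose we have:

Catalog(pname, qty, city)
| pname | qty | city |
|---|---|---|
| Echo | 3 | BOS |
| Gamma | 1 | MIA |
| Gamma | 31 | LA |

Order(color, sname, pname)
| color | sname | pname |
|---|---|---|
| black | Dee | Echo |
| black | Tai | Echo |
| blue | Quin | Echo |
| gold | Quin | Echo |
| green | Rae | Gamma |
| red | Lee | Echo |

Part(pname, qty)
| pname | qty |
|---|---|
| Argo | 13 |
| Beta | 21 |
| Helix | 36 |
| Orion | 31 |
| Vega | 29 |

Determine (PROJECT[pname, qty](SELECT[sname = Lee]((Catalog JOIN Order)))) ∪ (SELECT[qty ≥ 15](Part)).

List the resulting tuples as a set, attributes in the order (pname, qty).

{(Beta, 21), (Echo, 3), (Helix, 36), (Orion, 31), (Vega, 29)}

Catalog ⋈ Order (natural join on pname): {(Echo, 3, BOS, black, Dee), (Echo, 3, BOS, black, Tai), (Echo, 3, BOS, blue, Quin), (Echo, 3, BOS, gold, Quin), (Echo, 3, BOS, red, Lee), (Gamma, 1, MIA, green, Rae), (Gamma, 31, LA, green, Rae)}
σ[sname = Lee]: keep tuples satisfying sname = Lee → {(Echo, 3, BOS, red, Lee)}
Keep only column(s) pname, qty: {(Echo, 3)}
σ[qty ≥ 15]: keep tuples satisfying qty ≥ 15 → {(Beta, 21), (Helix, 36), (Orion, 31), (Vega, 29)}
Set union of the two operands is {(Beta, 21), (Echo, 3), (Helix, 36), (Orion, 31), (Vega, 29)}.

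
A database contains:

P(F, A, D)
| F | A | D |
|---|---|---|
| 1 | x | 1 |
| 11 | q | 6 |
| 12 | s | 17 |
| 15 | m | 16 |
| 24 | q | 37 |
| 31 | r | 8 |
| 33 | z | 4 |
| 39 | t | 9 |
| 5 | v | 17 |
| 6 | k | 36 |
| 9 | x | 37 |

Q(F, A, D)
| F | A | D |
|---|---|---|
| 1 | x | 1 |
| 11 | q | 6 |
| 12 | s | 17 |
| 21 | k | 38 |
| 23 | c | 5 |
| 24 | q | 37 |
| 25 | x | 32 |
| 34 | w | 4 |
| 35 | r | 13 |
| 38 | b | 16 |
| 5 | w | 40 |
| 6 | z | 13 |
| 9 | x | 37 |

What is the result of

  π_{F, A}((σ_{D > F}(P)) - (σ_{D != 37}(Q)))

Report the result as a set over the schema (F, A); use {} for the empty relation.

Selection D > F: {(12, s, 17), (15, m, 16), (24, q, 37), (5, v, 17), (6, k, 36), (9, x, 37)}
Selection D != 37: {(1, x, 1), (11, q, 6), (12, s, 17), (21, k, 38), (23, c, 5), (25, x, 32), (34, w, 4), (35, r, 13), (38, b, 16), (5, w, 40), (6, z, 13)}
Set difference of the two operands is {(15, m, 16), (24, q, 37), (5, v, 17), (6, k, 36), (9, x, 37)}.
π[F, A]: project onto (F, A) → {(15, m), (24, q), (5, v), (6, k), (9, x)}

{(15, m), (24, q), (5, v), (6, k), (9, x)}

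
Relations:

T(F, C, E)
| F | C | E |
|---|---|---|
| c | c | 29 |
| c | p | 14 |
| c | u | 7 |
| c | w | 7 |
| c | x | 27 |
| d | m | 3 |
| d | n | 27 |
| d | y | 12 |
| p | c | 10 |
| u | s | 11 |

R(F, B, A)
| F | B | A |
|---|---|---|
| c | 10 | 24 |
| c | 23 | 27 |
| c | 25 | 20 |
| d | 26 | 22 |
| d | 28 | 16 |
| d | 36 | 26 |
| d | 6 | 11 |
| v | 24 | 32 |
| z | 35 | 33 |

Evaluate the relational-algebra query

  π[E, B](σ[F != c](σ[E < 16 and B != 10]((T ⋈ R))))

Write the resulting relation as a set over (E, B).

Joining T and R on F yields {(c, c, 29, 10, 24), (c, c, 29, 23, 27), (c, c, 29, 25, 20), (c, p, 14, 10, 24), (c, p, 14, 23, 27), (c, p, 14, 25, 20), (c, u, 7, 10, 24), (c, u, 7, 23, 27), (c, u, 7, 25, 20), (c, w, 7, 10, 24), (c, w, 7, 23, 27), (c, w, 7, 25, 20), (c, x, 27, 10, 24), (c, x, 27, 23, 27), (c, x, 27, 25, 20), (d, m, 3, 26, 22), (d, m, 3, 28, 16), (d, m, 3, 36, 26), (d, m, 3, 6, 11), (d, n, 27, 26, 22), (d, n, 27, 28, 16), (d, n, 27, 36, 26), (d, n, 27, 6, 11), (d, y, 12, 26, 22), (d, y, 12, 28, 16), (d, y, 12, 36, 26), (d, y, 12, 6, 11)}.
Filtering on E < 16 and B != 10 leaves {(c, p, 14, 23, 27), (c, p, 14, 25, 20), (c, u, 7, 23, 27), (c, u, 7, 25, 20), (c, w, 7, 23, 27), (c, w, 7, 25, 20), (d, m, 3, 26, 22), (d, m, 3, 28, 16), (d, m, 3, 36, 26), (d, m, 3, 6, 11), (d, y, 12, 26, 22), (d, y, 12, 28, 16), (d, y, 12, 36, 26), (d, y, 12, 6, 11)}.
Filtering on F != c leaves {(d, m, 3, 26, 22), (d, m, 3, 28, 16), (d, m, 3, 36, 26), (d, m, 3, 6, 11), (d, y, 12, 26, 22), (d, y, 12, 28, 16), (d, y, 12, 36, 26), (d, y, 12, 6, 11)}.
π_{E, B} gives {(12, 26), (12, 28), (12, 36), (12, 6), (3, 26), (3, 28), (3, 36), (3, 6)}.

{(12, 26), (12, 28), (12, 36), (12, 6), (3, 26), (3, 28), (3, 36), (3, 6)}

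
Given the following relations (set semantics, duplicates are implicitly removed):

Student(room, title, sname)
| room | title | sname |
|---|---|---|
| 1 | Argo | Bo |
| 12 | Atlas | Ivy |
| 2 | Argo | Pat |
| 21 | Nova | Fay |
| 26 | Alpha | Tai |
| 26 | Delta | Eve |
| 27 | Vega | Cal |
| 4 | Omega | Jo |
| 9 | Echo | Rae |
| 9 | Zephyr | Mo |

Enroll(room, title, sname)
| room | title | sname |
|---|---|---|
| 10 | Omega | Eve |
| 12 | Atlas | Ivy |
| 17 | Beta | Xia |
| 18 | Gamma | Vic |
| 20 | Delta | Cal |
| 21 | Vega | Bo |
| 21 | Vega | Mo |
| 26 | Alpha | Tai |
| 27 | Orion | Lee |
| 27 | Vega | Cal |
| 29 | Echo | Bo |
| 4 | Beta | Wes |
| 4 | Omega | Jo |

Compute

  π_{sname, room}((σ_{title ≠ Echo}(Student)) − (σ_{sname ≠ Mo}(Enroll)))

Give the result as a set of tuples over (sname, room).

{(Bo, 1), (Eve, 26), (Fay, 21), (Mo, 9), (Pat, 2)}

Filtering on title ≠ Echo leaves {(1, Argo, Bo), (12, Atlas, Ivy), (2, Argo, Pat), (21, Nova, Fay), (26, Alpha, Tai), (26, Delta, Eve), (27, Vega, Cal), (4, Omega, Jo), (9, Zephyr, Mo)}.
Filtering on sname ≠ Mo leaves {(10, Omega, Eve), (12, Atlas, Ivy), (17, Beta, Xia), (18, Gamma, Vic), (20, Delta, Cal), (21, Vega, Bo), (26, Alpha, Tai), (27, Orion, Lee), (27, Vega, Cal), (29, Echo, Bo), (4, Beta, Wes), (4, Omega, Jo)}.
Difference: {(1, Argo, Bo), (12, Atlas, Ivy), (2, Argo, Pat), (21, Nova, Fay), (26, Alpha, Tai), (26, Delta, Eve), (27, Vega, Cal), (4, Omega, Jo), (9, Zephyr, Mo)} with {(10, Omega, Eve), (12, Atlas, Ivy), (17, Beta, Xia), (18, Gamma, Vic), (20, Delta, Cal), (21, Vega, Bo), (26, Alpha, Tai), (27, Orion, Lee), (27, Vega, Cal), (29, Echo, Bo), (4, Beta, Wes), (4, Omega, Jo)} → {(1, Argo, Bo), (2, Argo, Pat), (21, Nova, Fay), (26, Delta, Eve), (9, Zephyr, Mo)}
Keep only column(s) sname, room: {(Bo, 1), (Eve, 26), (Fay, 21), (Mo, 9), (Pat, 2)}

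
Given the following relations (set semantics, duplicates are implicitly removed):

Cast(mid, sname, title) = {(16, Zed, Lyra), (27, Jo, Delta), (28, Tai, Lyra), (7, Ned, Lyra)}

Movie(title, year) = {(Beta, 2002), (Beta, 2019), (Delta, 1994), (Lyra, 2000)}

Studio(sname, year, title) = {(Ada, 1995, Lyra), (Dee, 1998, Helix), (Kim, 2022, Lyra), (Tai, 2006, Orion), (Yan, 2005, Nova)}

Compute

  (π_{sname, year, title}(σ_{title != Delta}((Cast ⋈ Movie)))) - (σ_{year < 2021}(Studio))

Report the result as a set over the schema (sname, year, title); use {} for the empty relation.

{(Ned, 2000, Lyra), (Tai, 2000, Lyra), (Zed, 2000, Lyra)}

Joining Cast and Movie on title yields {(16, Zed, Lyra, 2000), (27, Jo, Delta, 1994), (28, Tai, Lyra, 2000), (7, Ned, Lyra, 2000)}.
σ[title != Delta]: keep tuples satisfying title != Delta → {(16, Zed, Lyra, 2000), (28, Tai, Lyra, 2000), (7, Ned, Lyra, 2000)}
Projecting to sname, year, title: {(Ned, 2000, Lyra), (Tai, 2000, Lyra), (Zed, 2000, Lyra)}
σ[year < 2021]: keep tuples satisfying year < 2021 → {(Ada, 1995, Lyra), (Dee, 1998, Helix), (Tai, 2006, Orion), (Yan, 2005, Nova)}
Set difference of the two operands is {(Ned, 2000, Lyra), (Tai, 2000, Lyra), (Zed, 2000, Lyra)}.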